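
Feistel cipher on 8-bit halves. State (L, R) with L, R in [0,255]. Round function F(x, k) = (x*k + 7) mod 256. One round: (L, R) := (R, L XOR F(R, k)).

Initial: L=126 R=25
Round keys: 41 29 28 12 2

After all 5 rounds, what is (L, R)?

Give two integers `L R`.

Answer: 239 4

Derivation:
Round 1 (k=41): L=25 R=118
Round 2 (k=29): L=118 R=124
Round 3 (k=28): L=124 R=225
Round 4 (k=12): L=225 R=239
Round 5 (k=2): L=239 R=4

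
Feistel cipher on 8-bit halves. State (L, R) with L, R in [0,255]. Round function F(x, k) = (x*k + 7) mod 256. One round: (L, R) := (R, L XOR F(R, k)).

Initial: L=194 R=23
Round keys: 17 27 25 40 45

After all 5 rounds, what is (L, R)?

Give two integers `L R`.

Round 1 (k=17): L=23 R=76
Round 2 (k=27): L=76 R=28
Round 3 (k=25): L=28 R=143
Round 4 (k=40): L=143 R=67
Round 5 (k=45): L=67 R=65

Answer: 67 65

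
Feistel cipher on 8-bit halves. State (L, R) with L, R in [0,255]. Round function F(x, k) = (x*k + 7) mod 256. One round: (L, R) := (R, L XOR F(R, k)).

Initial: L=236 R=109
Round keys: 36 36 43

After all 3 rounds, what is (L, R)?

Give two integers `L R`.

Answer: 174 246

Derivation:
Round 1 (k=36): L=109 R=183
Round 2 (k=36): L=183 R=174
Round 3 (k=43): L=174 R=246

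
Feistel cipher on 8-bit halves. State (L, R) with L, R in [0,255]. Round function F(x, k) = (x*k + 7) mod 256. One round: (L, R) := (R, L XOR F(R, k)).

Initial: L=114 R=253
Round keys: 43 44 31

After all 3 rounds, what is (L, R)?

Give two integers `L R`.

Answer: 10 201

Derivation:
Round 1 (k=43): L=253 R=244
Round 2 (k=44): L=244 R=10
Round 3 (k=31): L=10 R=201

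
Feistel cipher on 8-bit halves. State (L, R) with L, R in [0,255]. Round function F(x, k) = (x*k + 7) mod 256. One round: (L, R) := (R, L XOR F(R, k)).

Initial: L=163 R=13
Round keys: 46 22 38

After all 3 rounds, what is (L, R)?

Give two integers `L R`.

Answer: 214 53

Derivation:
Round 1 (k=46): L=13 R=254
Round 2 (k=22): L=254 R=214
Round 3 (k=38): L=214 R=53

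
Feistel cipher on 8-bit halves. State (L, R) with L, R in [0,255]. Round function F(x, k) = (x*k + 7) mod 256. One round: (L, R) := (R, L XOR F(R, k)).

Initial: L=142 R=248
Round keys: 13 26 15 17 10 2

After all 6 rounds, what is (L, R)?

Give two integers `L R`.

Round 1 (k=13): L=248 R=17
Round 2 (k=26): L=17 R=57
Round 3 (k=15): L=57 R=79
Round 4 (k=17): L=79 R=127
Round 5 (k=10): L=127 R=178
Round 6 (k=2): L=178 R=20

Answer: 178 20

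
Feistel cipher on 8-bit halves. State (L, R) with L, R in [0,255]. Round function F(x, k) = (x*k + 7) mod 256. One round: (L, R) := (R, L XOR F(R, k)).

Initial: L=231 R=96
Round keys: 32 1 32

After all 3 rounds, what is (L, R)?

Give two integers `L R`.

Answer: 135 7

Derivation:
Round 1 (k=32): L=96 R=224
Round 2 (k=1): L=224 R=135
Round 3 (k=32): L=135 R=7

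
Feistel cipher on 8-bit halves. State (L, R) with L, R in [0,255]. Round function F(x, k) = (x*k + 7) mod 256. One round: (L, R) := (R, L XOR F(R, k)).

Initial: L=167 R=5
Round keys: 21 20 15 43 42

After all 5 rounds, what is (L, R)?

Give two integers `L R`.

Round 1 (k=21): L=5 R=215
Round 2 (k=20): L=215 R=214
Round 3 (k=15): L=214 R=70
Round 4 (k=43): L=70 R=31
Round 5 (k=42): L=31 R=91

Answer: 31 91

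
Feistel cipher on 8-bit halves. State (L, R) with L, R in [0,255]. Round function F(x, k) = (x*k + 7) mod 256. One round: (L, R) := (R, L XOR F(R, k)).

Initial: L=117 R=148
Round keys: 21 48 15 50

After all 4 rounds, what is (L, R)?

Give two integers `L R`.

Round 1 (k=21): L=148 R=94
Round 2 (k=48): L=94 R=51
Round 3 (k=15): L=51 R=90
Round 4 (k=50): L=90 R=168

Answer: 90 168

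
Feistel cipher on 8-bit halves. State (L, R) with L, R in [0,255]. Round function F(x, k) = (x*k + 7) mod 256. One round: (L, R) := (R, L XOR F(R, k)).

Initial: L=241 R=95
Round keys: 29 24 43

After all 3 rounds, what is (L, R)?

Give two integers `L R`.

Answer: 208 204

Derivation:
Round 1 (k=29): L=95 R=59
Round 2 (k=24): L=59 R=208
Round 3 (k=43): L=208 R=204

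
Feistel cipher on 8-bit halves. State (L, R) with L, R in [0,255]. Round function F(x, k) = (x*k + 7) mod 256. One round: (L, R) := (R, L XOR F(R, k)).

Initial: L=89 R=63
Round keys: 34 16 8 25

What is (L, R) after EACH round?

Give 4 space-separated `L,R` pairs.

Round 1 (k=34): L=63 R=60
Round 2 (k=16): L=60 R=248
Round 3 (k=8): L=248 R=251
Round 4 (k=25): L=251 R=114

Answer: 63,60 60,248 248,251 251,114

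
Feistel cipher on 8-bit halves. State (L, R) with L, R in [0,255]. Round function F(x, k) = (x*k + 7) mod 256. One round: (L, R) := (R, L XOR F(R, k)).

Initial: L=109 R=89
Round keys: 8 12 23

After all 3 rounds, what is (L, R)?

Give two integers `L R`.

Answer: 198 115

Derivation:
Round 1 (k=8): L=89 R=162
Round 2 (k=12): L=162 R=198
Round 3 (k=23): L=198 R=115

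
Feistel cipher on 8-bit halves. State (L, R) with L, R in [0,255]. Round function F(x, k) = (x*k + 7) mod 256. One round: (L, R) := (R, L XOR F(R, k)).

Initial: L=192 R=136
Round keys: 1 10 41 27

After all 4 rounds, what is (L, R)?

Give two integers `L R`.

Answer: 171 133

Derivation:
Round 1 (k=1): L=136 R=79
Round 2 (k=10): L=79 R=149
Round 3 (k=41): L=149 R=171
Round 4 (k=27): L=171 R=133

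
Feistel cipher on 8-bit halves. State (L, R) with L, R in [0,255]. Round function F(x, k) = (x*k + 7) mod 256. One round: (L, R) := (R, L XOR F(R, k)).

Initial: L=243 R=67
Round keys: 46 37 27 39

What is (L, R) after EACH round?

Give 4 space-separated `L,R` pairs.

Round 1 (k=46): L=67 R=226
Round 2 (k=37): L=226 R=242
Round 3 (k=27): L=242 R=111
Round 4 (k=39): L=111 R=2

Answer: 67,226 226,242 242,111 111,2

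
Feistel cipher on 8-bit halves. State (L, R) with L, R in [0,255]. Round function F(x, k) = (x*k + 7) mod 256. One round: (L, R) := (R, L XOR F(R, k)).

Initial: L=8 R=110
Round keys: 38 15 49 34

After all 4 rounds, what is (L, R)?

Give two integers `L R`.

Answer: 34 1

Derivation:
Round 1 (k=38): L=110 R=83
Round 2 (k=15): L=83 R=138
Round 3 (k=49): L=138 R=34
Round 4 (k=34): L=34 R=1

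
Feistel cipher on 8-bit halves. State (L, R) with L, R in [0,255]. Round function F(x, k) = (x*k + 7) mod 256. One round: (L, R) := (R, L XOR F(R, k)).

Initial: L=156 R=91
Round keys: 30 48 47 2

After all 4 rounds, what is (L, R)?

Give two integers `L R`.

Round 1 (k=30): L=91 R=45
Round 2 (k=48): L=45 R=44
Round 3 (k=47): L=44 R=54
Round 4 (k=2): L=54 R=95

Answer: 54 95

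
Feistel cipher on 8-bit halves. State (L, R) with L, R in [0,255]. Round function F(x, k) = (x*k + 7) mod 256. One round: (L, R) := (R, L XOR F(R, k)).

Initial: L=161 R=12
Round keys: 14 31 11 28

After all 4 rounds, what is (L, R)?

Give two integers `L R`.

Answer: 192 178

Derivation:
Round 1 (k=14): L=12 R=14
Round 2 (k=31): L=14 R=181
Round 3 (k=11): L=181 R=192
Round 4 (k=28): L=192 R=178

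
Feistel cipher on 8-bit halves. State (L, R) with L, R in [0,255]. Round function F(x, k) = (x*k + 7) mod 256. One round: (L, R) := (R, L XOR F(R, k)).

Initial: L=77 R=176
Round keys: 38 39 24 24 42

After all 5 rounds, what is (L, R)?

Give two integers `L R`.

Round 1 (k=38): L=176 R=106
Round 2 (k=39): L=106 R=157
Round 3 (k=24): L=157 R=213
Round 4 (k=24): L=213 R=98
Round 5 (k=42): L=98 R=206

Answer: 98 206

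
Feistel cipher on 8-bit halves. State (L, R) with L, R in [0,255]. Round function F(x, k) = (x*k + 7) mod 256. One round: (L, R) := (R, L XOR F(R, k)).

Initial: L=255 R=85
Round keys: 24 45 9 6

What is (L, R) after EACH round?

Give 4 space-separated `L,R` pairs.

Answer: 85,0 0,82 82,233 233,47

Derivation:
Round 1 (k=24): L=85 R=0
Round 2 (k=45): L=0 R=82
Round 3 (k=9): L=82 R=233
Round 4 (k=6): L=233 R=47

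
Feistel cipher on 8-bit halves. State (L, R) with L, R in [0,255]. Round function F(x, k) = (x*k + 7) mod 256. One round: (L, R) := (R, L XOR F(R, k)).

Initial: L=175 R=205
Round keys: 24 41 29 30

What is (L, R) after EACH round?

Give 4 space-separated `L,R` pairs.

Answer: 205,144 144,218 218,41 41,15

Derivation:
Round 1 (k=24): L=205 R=144
Round 2 (k=41): L=144 R=218
Round 3 (k=29): L=218 R=41
Round 4 (k=30): L=41 R=15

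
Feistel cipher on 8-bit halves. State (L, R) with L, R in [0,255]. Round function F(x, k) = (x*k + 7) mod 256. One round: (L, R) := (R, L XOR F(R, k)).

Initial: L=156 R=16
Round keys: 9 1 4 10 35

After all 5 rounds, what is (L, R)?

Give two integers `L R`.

Round 1 (k=9): L=16 R=11
Round 2 (k=1): L=11 R=2
Round 3 (k=4): L=2 R=4
Round 4 (k=10): L=4 R=45
Round 5 (k=35): L=45 R=42

Answer: 45 42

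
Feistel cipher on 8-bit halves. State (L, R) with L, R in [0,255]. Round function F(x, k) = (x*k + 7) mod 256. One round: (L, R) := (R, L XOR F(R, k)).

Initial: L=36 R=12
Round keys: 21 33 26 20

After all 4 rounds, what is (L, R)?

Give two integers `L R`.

Round 1 (k=21): L=12 R=39
Round 2 (k=33): L=39 R=2
Round 3 (k=26): L=2 R=28
Round 4 (k=20): L=28 R=53

Answer: 28 53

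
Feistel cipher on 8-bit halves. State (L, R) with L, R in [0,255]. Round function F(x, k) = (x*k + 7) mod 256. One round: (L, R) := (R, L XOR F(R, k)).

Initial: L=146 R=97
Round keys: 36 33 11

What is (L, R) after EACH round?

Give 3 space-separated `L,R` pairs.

Round 1 (k=36): L=97 R=57
Round 2 (k=33): L=57 R=1
Round 3 (k=11): L=1 R=43

Answer: 97,57 57,1 1,43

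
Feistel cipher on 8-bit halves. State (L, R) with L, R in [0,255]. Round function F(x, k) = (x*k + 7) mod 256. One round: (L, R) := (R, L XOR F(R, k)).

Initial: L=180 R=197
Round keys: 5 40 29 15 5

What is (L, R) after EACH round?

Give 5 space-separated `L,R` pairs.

Answer: 197,84 84,226 226,245 245,128 128,114

Derivation:
Round 1 (k=5): L=197 R=84
Round 2 (k=40): L=84 R=226
Round 3 (k=29): L=226 R=245
Round 4 (k=15): L=245 R=128
Round 5 (k=5): L=128 R=114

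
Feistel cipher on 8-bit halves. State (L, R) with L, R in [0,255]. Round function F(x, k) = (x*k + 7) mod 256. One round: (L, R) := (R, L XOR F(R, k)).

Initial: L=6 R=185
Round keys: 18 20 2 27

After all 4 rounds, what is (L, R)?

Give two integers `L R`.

Answer: 20 169

Derivation:
Round 1 (k=18): L=185 R=15
Round 2 (k=20): L=15 R=138
Round 3 (k=2): L=138 R=20
Round 4 (k=27): L=20 R=169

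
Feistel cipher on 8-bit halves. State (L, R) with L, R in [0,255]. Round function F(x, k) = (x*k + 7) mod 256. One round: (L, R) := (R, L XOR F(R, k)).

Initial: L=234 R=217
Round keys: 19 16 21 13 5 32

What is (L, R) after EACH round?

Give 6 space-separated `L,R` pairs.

Answer: 217,200 200,94 94,117 117,166 166,48 48,161

Derivation:
Round 1 (k=19): L=217 R=200
Round 2 (k=16): L=200 R=94
Round 3 (k=21): L=94 R=117
Round 4 (k=13): L=117 R=166
Round 5 (k=5): L=166 R=48
Round 6 (k=32): L=48 R=161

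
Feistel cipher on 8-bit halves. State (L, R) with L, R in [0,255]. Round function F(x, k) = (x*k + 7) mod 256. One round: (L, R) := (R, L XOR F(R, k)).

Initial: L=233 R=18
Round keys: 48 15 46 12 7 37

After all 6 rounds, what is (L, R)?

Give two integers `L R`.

Round 1 (k=48): L=18 R=142
Round 2 (k=15): L=142 R=75
Round 3 (k=46): L=75 R=15
Round 4 (k=12): L=15 R=240
Round 5 (k=7): L=240 R=152
Round 6 (k=37): L=152 R=15

Answer: 152 15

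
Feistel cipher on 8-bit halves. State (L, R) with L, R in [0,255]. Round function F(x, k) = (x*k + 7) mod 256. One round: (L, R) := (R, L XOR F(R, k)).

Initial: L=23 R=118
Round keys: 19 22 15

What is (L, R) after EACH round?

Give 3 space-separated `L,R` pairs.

Answer: 118,222 222,109 109,180

Derivation:
Round 1 (k=19): L=118 R=222
Round 2 (k=22): L=222 R=109
Round 3 (k=15): L=109 R=180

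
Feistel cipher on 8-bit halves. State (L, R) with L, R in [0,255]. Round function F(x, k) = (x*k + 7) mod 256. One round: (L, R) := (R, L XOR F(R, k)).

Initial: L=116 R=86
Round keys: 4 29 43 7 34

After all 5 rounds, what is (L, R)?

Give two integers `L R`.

Answer: 155 33

Derivation:
Round 1 (k=4): L=86 R=43
Round 2 (k=29): L=43 R=176
Round 3 (k=43): L=176 R=188
Round 4 (k=7): L=188 R=155
Round 5 (k=34): L=155 R=33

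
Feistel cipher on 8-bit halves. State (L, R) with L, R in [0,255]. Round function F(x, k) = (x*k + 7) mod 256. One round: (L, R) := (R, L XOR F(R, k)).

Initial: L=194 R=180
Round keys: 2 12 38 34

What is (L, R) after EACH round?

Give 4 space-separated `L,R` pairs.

Answer: 180,173 173,151 151,220 220,168

Derivation:
Round 1 (k=2): L=180 R=173
Round 2 (k=12): L=173 R=151
Round 3 (k=38): L=151 R=220
Round 4 (k=34): L=220 R=168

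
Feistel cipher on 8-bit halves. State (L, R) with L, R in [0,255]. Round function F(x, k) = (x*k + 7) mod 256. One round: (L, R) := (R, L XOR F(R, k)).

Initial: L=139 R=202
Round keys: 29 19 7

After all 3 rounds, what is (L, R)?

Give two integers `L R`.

Answer: 135 218

Derivation:
Round 1 (k=29): L=202 R=98
Round 2 (k=19): L=98 R=135
Round 3 (k=7): L=135 R=218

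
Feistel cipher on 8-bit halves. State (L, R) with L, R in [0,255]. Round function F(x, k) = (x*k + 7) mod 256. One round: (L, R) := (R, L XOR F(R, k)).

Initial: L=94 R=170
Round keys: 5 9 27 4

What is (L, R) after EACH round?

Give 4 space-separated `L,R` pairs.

Answer: 170,7 7,236 236,236 236,91

Derivation:
Round 1 (k=5): L=170 R=7
Round 2 (k=9): L=7 R=236
Round 3 (k=27): L=236 R=236
Round 4 (k=4): L=236 R=91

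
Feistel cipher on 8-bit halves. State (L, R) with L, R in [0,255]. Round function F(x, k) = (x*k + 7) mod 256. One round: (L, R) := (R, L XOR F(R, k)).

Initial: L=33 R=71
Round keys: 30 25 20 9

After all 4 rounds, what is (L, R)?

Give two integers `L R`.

Answer: 31 230

Derivation:
Round 1 (k=30): L=71 R=120
Round 2 (k=25): L=120 R=248
Round 3 (k=20): L=248 R=31
Round 4 (k=9): L=31 R=230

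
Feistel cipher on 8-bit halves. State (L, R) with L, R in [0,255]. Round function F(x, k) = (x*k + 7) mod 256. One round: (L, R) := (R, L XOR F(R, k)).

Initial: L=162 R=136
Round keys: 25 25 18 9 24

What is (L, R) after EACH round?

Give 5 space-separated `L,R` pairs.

Round 1 (k=25): L=136 R=237
Round 2 (k=25): L=237 R=164
Round 3 (k=18): L=164 R=98
Round 4 (k=9): L=98 R=221
Round 5 (k=24): L=221 R=221

Answer: 136,237 237,164 164,98 98,221 221,221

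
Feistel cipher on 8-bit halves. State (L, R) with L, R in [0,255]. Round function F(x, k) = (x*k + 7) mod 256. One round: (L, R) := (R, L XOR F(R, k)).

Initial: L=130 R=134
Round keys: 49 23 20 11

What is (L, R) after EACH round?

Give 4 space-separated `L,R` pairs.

Round 1 (k=49): L=134 R=47
Round 2 (k=23): L=47 R=198
Round 3 (k=20): L=198 R=80
Round 4 (k=11): L=80 R=177

Answer: 134,47 47,198 198,80 80,177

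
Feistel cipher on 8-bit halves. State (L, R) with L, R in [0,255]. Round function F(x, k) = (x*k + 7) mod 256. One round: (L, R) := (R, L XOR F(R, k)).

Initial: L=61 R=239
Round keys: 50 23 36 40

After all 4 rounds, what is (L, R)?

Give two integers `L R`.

Answer: 207 143

Derivation:
Round 1 (k=50): L=239 R=136
Round 2 (k=23): L=136 R=208
Round 3 (k=36): L=208 R=207
Round 4 (k=40): L=207 R=143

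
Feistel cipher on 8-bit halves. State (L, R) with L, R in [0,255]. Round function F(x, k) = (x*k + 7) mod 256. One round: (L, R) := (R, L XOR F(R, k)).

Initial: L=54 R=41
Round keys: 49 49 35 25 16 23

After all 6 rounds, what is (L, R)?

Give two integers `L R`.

Answer: 210 229

Derivation:
Round 1 (k=49): L=41 R=214
Round 2 (k=49): L=214 R=212
Round 3 (k=35): L=212 R=213
Round 4 (k=25): L=213 R=0
Round 5 (k=16): L=0 R=210
Round 6 (k=23): L=210 R=229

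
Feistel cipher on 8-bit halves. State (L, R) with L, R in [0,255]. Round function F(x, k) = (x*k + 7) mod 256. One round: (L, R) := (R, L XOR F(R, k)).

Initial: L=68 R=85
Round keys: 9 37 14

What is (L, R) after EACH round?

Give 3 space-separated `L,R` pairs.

Answer: 85,64 64,18 18,67

Derivation:
Round 1 (k=9): L=85 R=64
Round 2 (k=37): L=64 R=18
Round 3 (k=14): L=18 R=67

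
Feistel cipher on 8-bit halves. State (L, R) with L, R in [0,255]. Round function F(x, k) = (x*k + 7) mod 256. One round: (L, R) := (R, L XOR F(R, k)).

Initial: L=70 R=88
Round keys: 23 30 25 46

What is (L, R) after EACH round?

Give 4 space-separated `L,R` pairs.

Round 1 (k=23): L=88 R=169
Round 2 (k=30): L=169 R=141
Round 3 (k=25): L=141 R=101
Round 4 (k=46): L=101 R=160

Answer: 88,169 169,141 141,101 101,160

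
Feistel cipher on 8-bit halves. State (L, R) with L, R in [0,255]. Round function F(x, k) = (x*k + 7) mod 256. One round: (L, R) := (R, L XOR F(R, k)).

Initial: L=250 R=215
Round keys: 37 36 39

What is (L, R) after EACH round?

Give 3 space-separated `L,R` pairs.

Round 1 (k=37): L=215 R=224
Round 2 (k=36): L=224 R=80
Round 3 (k=39): L=80 R=215

Answer: 215,224 224,80 80,215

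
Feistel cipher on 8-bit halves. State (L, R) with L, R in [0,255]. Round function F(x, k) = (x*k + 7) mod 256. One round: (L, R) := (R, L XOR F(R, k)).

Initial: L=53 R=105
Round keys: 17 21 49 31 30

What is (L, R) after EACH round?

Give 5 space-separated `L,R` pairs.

Answer: 105,53 53,9 9,245 245,187 187,4

Derivation:
Round 1 (k=17): L=105 R=53
Round 2 (k=21): L=53 R=9
Round 3 (k=49): L=9 R=245
Round 4 (k=31): L=245 R=187
Round 5 (k=30): L=187 R=4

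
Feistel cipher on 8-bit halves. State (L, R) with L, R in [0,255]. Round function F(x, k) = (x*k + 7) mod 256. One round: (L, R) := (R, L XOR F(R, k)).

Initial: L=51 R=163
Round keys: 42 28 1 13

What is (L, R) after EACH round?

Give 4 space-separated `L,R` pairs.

Round 1 (k=42): L=163 R=246
Round 2 (k=28): L=246 R=76
Round 3 (k=1): L=76 R=165
Round 4 (k=13): L=165 R=36

Answer: 163,246 246,76 76,165 165,36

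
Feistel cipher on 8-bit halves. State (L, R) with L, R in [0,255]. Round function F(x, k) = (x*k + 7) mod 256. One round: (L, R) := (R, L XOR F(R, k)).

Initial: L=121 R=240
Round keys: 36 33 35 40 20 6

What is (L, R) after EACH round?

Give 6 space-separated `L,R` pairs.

Answer: 240,190 190,117 117,184 184,178 178,87 87,163

Derivation:
Round 1 (k=36): L=240 R=190
Round 2 (k=33): L=190 R=117
Round 3 (k=35): L=117 R=184
Round 4 (k=40): L=184 R=178
Round 5 (k=20): L=178 R=87
Round 6 (k=6): L=87 R=163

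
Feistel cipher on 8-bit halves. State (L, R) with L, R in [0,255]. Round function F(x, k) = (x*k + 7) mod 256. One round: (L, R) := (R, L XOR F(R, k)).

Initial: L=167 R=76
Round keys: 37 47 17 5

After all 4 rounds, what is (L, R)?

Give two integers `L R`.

Round 1 (k=37): L=76 R=164
Round 2 (k=47): L=164 R=111
Round 3 (k=17): L=111 R=194
Round 4 (k=5): L=194 R=190

Answer: 194 190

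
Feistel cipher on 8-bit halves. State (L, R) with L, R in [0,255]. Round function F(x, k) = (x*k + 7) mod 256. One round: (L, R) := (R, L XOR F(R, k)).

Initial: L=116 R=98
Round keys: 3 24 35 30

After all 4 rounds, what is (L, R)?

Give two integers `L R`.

Answer: 7 228

Derivation:
Round 1 (k=3): L=98 R=89
Round 2 (k=24): L=89 R=61
Round 3 (k=35): L=61 R=7
Round 4 (k=30): L=7 R=228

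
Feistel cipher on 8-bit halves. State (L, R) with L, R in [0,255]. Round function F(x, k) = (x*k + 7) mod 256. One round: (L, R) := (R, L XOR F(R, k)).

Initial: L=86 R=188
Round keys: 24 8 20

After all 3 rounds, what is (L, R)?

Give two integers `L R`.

Round 1 (k=24): L=188 R=241
Round 2 (k=8): L=241 R=51
Round 3 (k=20): L=51 R=242

Answer: 51 242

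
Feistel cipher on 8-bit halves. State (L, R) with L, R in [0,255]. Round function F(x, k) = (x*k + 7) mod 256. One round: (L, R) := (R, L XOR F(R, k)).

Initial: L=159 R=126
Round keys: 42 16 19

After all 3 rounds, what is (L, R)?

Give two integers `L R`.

Answer: 185 238

Derivation:
Round 1 (k=42): L=126 R=44
Round 2 (k=16): L=44 R=185
Round 3 (k=19): L=185 R=238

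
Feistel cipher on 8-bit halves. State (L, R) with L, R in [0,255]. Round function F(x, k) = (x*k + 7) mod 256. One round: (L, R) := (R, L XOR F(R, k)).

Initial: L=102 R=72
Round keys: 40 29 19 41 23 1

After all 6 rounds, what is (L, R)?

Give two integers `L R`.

Answer: 152 242

Derivation:
Round 1 (k=40): L=72 R=33
Round 2 (k=29): L=33 R=140
Round 3 (k=19): L=140 R=74
Round 4 (k=41): L=74 R=109
Round 5 (k=23): L=109 R=152
Round 6 (k=1): L=152 R=242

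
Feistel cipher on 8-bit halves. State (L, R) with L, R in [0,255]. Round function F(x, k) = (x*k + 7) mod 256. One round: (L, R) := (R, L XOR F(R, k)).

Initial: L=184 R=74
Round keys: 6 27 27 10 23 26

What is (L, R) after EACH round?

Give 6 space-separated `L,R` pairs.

Answer: 74,123 123,74 74,174 174,153 153,104 104,14

Derivation:
Round 1 (k=6): L=74 R=123
Round 2 (k=27): L=123 R=74
Round 3 (k=27): L=74 R=174
Round 4 (k=10): L=174 R=153
Round 5 (k=23): L=153 R=104
Round 6 (k=26): L=104 R=14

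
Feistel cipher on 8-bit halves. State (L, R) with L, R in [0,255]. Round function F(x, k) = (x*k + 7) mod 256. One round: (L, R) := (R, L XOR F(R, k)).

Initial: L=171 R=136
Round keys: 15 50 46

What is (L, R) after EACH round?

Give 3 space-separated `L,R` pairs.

Answer: 136,84 84,231 231,221

Derivation:
Round 1 (k=15): L=136 R=84
Round 2 (k=50): L=84 R=231
Round 3 (k=46): L=231 R=221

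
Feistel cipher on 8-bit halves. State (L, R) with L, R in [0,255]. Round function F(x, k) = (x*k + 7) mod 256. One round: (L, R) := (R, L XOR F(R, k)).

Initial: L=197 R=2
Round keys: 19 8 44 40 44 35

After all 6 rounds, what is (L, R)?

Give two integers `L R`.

Answer: 244 153

Derivation:
Round 1 (k=19): L=2 R=232
Round 2 (k=8): L=232 R=69
Round 3 (k=44): L=69 R=11
Round 4 (k=40): L=11 R=250
Round 5 (k=44): L=250 R=244
Round 6 (k=35): L=244 R=153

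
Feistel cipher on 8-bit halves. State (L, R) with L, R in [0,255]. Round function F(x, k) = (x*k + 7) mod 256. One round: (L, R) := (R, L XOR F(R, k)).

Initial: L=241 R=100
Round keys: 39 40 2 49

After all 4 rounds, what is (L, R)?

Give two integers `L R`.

Answer: 223 5

Derivation:
Round 1 (k=39): L=100 R=178
Round 2 (k=40): L=178 R=179
Round 3 (k=2): L=179 R=223
Round 4 (k=49): L=223 R=5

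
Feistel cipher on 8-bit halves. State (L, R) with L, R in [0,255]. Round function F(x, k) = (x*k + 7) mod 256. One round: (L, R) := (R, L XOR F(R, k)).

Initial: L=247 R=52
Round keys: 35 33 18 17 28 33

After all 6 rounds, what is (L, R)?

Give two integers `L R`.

Answer: 10 38

Derivation:
Round 1 (k=35): L=52 R=212
Round 2 (k=33): L=212 R=111
Round 3 (k=18): L=111 R=1
Round 4 (k=17): L=1 R=119
Round 5 (k=28): L=119 R=10
Round 6 (k=33): L=10 R=38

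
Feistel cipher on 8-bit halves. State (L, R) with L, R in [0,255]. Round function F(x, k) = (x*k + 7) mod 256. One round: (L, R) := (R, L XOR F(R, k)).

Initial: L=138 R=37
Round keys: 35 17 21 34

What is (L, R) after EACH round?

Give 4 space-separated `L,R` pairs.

Answer: 37,156 156,70 70,89 89,159

Derivation:
Round 1 (k=35): L=37 R=156
Round 2 (k=17): L=156 R=70
Round 3 (k=21): L=70 R=89
Round 4 (k=34): L=89 R=159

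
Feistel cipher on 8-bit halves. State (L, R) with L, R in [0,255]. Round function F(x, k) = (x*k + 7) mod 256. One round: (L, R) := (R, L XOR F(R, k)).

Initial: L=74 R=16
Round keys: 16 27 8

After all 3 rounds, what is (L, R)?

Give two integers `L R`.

Answer: 54 250

Derivation:
Round 1 (k=16): L=16 R=77
Round 2 (k=27): L=77 R=54
Round 3 (k=8): L=54 R=250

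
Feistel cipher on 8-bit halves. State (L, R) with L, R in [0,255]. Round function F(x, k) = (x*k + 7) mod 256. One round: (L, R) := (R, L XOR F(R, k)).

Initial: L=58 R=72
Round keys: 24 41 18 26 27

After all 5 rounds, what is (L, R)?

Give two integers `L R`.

Answer: 223 190

Derivation:
Round 1 (k=24): L=72 R=253
Round 2 (k=41): L=253 R=196
Round 3 (k=18): L=196 R=50
Round 4 (k=26): L=50 R=223
Round 5 (k=27): L=223 R=190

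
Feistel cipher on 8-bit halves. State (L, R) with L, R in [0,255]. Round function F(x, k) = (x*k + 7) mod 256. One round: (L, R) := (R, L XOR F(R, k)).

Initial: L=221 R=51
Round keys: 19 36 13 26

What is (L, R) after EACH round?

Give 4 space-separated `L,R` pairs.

Round 1 (k=19): L=51 R=13
Round 2 (k=36): L=13 R=232
Round 3 (k=13): L=232 R=194
Round 4 (k=26): L=194 R=83

Answer: 51,13 13,232 232,194 194,83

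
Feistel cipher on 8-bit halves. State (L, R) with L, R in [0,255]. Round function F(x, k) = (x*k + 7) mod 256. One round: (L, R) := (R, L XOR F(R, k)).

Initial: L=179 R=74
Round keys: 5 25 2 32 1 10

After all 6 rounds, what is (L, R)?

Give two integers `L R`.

Round 1 (k=5): L=74 R=202
Round 2 (k=25): L=202 R=139
Round 3 (k=2): L=139 R=215
Round 4 (k=32): L=215 R=108
Round 5 (k=1): L=108 R=164
Round 6 (k=10): L=164 R=3

Answer: 164 3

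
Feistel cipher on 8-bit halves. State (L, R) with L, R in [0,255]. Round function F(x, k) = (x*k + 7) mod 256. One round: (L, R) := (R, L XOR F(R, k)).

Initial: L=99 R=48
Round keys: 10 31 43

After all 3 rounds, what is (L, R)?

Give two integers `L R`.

Answer: 51 28

Derivation:
Round 1 (k=10): L=48 R=132
Round 2 (k=31): L=132 R=51
Round 3 (k=43): L=51 R=28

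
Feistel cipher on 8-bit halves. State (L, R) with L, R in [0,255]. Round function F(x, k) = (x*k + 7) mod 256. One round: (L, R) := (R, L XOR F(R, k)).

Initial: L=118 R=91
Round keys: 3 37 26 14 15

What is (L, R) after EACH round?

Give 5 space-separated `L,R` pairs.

Answer: 91,110 110,182 182,237 237,75 75,129

Derivation:
Round 1 (k=3): L=91 R=110
Round 2 (k=37): L=110 R=182
Round 3 (k=26): L=182 R=237
Round 4 (k=14): L=237 R=75
Round 5 (k=15): L=75 R=129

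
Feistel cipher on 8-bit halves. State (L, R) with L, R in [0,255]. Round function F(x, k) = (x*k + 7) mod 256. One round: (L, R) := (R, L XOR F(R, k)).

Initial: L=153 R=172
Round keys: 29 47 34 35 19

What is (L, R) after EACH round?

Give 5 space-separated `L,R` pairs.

Round 1 (k=29): L=172 R=26
Round 2 (k=47): L=26 R=97
Round 3 (k=34): L=97 R=243
Round 4 (k=35): L=243 R=33
Round 5 (k=19): L=33 R=137

Answer: 172,26 26,97 97,243 243,33 33,137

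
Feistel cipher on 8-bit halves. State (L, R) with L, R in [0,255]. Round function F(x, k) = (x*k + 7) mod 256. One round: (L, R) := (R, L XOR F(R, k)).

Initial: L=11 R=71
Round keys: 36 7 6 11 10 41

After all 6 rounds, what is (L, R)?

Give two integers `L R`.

Answer: 48 83

Derivation:
Round 1 (k=36): L=71 R=8
Round 2 (k=7): L=8 R=120
Round 3 (k=6): L=120 R=223
Round 4 (k=11): L=223 R=228
Round 5 (k=10): L=228 R=48
Round 6 (k=41): L=48 R=83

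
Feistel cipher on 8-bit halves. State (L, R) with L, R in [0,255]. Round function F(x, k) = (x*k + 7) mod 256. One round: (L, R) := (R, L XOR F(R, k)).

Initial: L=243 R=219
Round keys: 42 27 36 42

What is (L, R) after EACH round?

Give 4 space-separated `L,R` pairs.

Round 1 (k=42): L=219 R=6
Round 2 (k=27): L=6 R=114
Round 3 (k=36): L=114 R=9
Round 4 (k=42): L=9 R=243

Answer: 219,6 6,114 114,9 9,243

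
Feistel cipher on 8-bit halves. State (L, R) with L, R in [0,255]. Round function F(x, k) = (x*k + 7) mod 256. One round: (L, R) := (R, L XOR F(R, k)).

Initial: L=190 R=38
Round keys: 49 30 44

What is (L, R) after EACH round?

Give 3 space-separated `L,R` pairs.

Round 1 (k=49): L=38 R=243
Round 2 (k=30): L=243 R=167
Round 3 (k=44): L=167 R=72

Answer: 38,243 243,167 167,72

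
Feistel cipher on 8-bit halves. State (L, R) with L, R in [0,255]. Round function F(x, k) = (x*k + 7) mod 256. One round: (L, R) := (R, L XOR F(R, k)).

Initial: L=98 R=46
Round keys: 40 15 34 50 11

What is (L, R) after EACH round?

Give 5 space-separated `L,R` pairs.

Round 1 (k=40): L=46 R=85
Round 2 (k=15): L=85 R=44
Round 3 (k=34): L=44 R=138
Round 4 (k=50): L=138 R=215
Round 5 (k=11): L=215 R=206

Answer: 46,85 85,44 44,138 138,215 215,206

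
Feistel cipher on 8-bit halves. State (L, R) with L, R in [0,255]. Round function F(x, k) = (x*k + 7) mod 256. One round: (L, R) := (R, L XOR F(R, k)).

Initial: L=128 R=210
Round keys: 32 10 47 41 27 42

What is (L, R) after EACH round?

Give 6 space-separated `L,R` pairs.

Round 1 (k=32): L=210 R=199
Round 2 (k=10): L=199 R=31
Round 3 (k=47): L=31 R=127
Round 4 (k=41): L=127 R=65
Round 5 (k=27): L=65 R=157
Round 6 (k=42): L=157 R=136

Answer: 210,199 199,31 31,127 127,65 65,157 157,136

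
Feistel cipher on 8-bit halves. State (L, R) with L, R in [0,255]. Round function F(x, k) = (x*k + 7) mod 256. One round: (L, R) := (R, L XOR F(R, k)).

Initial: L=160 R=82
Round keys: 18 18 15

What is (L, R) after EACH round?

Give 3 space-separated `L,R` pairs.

Answer: 82,107 107,223 223,115

Derivation:
Round 1 (k=18): L=82 R=107
Round 2 (k=18): L=107 R=223
Round 3 (k=15): L=223 R=115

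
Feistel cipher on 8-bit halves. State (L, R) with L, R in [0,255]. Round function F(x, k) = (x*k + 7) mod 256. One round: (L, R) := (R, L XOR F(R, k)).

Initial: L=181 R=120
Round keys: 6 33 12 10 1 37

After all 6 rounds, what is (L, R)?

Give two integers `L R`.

Round 1 (k=6): L=120 R=98
Round 2 (k=33): L=98 R=209
Round 3 (k=12): L=209 R=177
Round 4 (k=10): L=177 R=32
Round 5 (k=1): L=32 R=150
Round 6 (k=37): L=150 R=149

Answer: 150 149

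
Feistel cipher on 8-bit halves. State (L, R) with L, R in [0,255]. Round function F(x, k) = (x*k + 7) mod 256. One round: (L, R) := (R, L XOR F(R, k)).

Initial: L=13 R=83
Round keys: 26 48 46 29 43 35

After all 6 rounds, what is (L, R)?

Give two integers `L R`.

Round 1 (k=26): L=83 R=120
Round 2 (k=48): L=120 R=212
Round 3 (k=46): L=212 R=103
Round 4 (k=29): L=103 R=102
Round 5 (k=43): L=102 R=78
Round 6 (k=35): L=78 R=215

Answer: 78 215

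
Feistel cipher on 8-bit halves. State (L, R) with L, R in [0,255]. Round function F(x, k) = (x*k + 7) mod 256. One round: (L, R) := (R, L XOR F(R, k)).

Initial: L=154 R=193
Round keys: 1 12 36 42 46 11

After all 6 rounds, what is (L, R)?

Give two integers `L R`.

Round 1 (k=1): L=193 R=82
Round 2 (k=12): L=82 R=30
Round 3 (k=36): L=30 R=109
Round 4 (k=42): L=109 R=247
Round 5 (k=46): L=247 R=4
Round 6 (k=11): L=4 R=196

Answer: 4 196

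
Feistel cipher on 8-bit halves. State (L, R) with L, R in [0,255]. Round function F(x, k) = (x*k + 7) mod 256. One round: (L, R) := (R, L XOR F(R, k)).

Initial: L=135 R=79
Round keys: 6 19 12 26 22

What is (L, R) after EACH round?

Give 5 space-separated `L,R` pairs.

Round 1 (k=6): L=79 R=102
Round 2 (k=19): L=102 R=214
Round 3 (k=12): L=214 R=105
Round 4 (k=26): L=105 R=103
Round 5 (k=22): L=103 R=136

Answer: 79,102 102,214 214,105 105,103 103,136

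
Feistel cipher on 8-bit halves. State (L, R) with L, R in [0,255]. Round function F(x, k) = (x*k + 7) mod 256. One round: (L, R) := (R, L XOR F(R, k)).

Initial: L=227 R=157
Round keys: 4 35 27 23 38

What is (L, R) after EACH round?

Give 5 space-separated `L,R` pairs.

Round 1 (k=4): L=157 R=152
Round 2 (k=35): L=152 R=82
Round 3 (k=27): L=82 R=53
Round 4 (k=23): L=53 R=152
Round 5 (k=38): L=152 R=162

Answer: 157,152 152,82 82,53 53,152 152,162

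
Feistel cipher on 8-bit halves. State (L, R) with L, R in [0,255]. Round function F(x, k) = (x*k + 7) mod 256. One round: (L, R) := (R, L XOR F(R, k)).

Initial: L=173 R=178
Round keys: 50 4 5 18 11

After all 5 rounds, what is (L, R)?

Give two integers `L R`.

Answer: 46 143

Derivation:
Round 1 (k=50): L=178 R=102
Round 2 (k=4): L=102 R=45
Round 3 (k=5): L=45 R=142
Round 4 (k=18): L=142 R=46
Round 5 (k=11): L=46 R=143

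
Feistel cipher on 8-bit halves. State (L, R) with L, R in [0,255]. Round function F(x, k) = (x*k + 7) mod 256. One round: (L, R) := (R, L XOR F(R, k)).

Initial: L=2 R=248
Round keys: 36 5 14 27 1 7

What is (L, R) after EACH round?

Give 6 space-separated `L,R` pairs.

Answer: 248,229 229,120 120,114 114,117 117,14 14,28

Derivation:
Round 1 (k=36): L=248 R=229
Round 2 (k=5): L=229 R=120
Round 3 (k=14): L=120 R=114
Round 4 (k=27): L=114 R=117
Round 5 (k=1): L=117 R=14
Round 6 (k=7): L=14 R=28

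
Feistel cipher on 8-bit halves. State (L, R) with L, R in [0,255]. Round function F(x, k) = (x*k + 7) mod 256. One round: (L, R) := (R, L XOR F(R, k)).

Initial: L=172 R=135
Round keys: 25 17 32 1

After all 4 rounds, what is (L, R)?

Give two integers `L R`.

Round 1 (k=25): L=135 R=154
Round 2 (k=17): L=154 R=198
Round 3 (k=32): L=198 R=93
Round 4 (k=1): L=93 R=162

Answer: 93 162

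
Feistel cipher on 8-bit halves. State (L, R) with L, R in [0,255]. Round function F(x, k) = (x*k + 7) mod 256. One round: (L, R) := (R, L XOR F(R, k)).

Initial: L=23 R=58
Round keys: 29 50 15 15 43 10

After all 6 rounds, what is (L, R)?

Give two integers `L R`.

Answer: 113 127

Derivation:
Round 1 (k=29): L=58 R=142
Round 2 (k=50): L=142 R=249
Round 3 (k=15): L=249 R=16
Round 4 (k=15): L=16 R=14
Round 5 (k=43): L=14 R=113
Round 6 (k=10): L=113 R=127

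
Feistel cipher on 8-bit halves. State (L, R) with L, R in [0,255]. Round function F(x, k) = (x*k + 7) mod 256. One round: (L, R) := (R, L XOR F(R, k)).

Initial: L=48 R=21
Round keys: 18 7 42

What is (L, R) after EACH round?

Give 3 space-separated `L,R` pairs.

Answer: 21,177 177,203 203,228

Derivation:
Round 1 (k=18): L=21 R=177
Round 2 (k=7): L=177 R=203
Round 3 (k=42): L=203 R=228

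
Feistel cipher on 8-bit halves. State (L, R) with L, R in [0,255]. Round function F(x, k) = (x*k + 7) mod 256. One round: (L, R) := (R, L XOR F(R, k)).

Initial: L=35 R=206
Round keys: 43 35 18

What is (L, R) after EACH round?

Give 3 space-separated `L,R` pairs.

Round 1 (k=43): L=206 R=130
Round 2 (k=35): L=130 R=3
Round 3 (k=18): L=3 R=191

Answer: 206,130 130,3 3,191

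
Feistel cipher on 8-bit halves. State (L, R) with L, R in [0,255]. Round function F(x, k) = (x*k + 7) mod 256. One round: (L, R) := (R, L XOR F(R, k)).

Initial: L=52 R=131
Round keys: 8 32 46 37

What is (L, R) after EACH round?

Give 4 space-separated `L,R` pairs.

Round 1 (k=8): L=131 R=43
Round 2 (k=32): L=43 R=228
Round 3 (k=46): L=228 R=212
Round 4 (k=37): L=212 R=79

Answer: 131,43 43,228 228,212 212,79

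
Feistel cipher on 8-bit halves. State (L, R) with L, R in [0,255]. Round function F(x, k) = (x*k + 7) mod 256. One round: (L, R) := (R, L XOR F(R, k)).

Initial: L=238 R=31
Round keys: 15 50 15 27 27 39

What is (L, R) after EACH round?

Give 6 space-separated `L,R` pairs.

Answer: 31,54 54,140 140,13 13,234 234,184 184,229

Derivation:
Round 1 (k=15): L=31 R=54
Round 2 (k=50): L=54 R=140
Round 3 (k=15): L=140 R=13
Round 4 (k=27): L=13 R=234
Round 5 (k=27): L=234 R=184
Round 6 (k=39): L=184 R=229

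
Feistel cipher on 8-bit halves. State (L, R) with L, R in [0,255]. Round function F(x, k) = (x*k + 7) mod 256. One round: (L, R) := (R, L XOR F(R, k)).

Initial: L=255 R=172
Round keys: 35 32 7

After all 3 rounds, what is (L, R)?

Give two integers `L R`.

Answer: 43 64

Derivation:
Round 1 (k=35): L=172 R=116
Round 2 (k=32): L=116 R=43
Round 3 (k=7): L=43 R=64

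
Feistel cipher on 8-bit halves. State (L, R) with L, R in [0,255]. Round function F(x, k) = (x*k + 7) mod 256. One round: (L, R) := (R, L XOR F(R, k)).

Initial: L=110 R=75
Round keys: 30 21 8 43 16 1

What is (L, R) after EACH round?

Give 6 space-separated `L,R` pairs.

Round 1 (k=30): L=75 R=191
Round 2 (k=21): L=191 R=249
Round 3 (k=8): L=249 R=112
Round 4 (k=43): L=112 R=46
Round 5 (k=16): L=46 R=151
Round 6 (k=1): L=151 R=176

Answer: 75,191 191,249 249,112 112,46 46,151 151,176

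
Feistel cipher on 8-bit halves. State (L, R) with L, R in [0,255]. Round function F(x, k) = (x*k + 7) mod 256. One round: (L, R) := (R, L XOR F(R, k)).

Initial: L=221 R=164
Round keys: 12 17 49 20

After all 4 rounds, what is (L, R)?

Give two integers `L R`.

Answer: 198 202

Derivation:
Round 1 (k=12): L=164 R=106
Round 2 (k=17): L=106 R=181
Round 3 (k=49): L=181 R=198
Round 4 (k=20): L=198 R=202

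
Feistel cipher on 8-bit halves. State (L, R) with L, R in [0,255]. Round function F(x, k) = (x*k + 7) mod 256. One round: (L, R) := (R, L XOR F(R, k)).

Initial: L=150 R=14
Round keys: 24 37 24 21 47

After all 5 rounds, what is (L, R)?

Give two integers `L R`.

Answer: 215 118

Derivation:
Round 1 (k=24): L=14 R=193
Round 2 (k=37): L=193 R=226
Round 3 (k=24): L=226 R=246
Round 4 (k=21): L=246 R=215
Round 5 (k=47): L=215 R=118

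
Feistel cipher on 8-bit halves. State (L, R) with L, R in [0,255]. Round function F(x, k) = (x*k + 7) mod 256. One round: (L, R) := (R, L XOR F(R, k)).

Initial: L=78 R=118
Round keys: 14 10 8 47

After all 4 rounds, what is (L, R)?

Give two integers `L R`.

Round 1 (k=14): L=118 R=53
Round 2 (k=10): L=53 R=111
Round 3 (k=8): L=111 R=74
Round 4 (k=47): L=74 R=242

Answer: 74 242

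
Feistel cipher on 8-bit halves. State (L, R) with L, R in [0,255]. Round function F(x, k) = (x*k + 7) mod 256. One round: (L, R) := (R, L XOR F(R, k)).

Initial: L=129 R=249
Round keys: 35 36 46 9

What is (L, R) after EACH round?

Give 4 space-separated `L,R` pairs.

Answer: 249,147 147,74 74,192 192,141

Derivation:
Round 1 (k=35): L=249 R=147
Round 2 (k=36): L=147 R=74
Round 3 (k=46): L=74 R=192
Round 4 (k=9): L=192 R=141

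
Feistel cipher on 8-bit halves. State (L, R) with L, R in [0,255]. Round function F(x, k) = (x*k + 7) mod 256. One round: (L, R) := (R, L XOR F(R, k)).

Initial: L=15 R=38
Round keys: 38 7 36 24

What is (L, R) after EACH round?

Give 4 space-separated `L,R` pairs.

Round 1 (k=38): L=38 R=164
Round 2 (k=7): L=164 R=165
Round 3 (k=36): L=165 R=159
Round 4 (k=24): L=159 R=74

Answer: 38,164 164,165 165,159 159,74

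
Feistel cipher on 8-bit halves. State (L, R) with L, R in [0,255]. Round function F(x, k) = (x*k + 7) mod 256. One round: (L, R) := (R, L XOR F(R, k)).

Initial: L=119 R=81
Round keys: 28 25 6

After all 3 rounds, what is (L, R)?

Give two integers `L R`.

Round 1 (k=28): L=81 R=148
Round 2 (k=25): L=148 R=42
Round 3 (k=6): L=42 R=151

Answer: 42 151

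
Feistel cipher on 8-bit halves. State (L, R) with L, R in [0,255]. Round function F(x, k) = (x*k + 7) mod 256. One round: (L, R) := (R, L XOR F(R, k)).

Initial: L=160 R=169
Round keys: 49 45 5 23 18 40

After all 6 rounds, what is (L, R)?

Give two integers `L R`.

Round 1 (k=49): L=169 R=192
Round 2 (k=45): L=192 R=110
Round 3 (k=5): L=110 R=237
Round 4 (k=23): L=237 R=60
Round 5 (k=18): L=60 R=210
Round 6 (k=40): L=210 R=235

Answer: 210 235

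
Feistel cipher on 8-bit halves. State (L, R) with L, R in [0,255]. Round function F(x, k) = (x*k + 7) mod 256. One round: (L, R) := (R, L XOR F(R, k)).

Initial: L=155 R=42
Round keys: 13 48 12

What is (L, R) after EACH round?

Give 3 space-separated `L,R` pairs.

Answer: 42,178 178,77 77,17

Derivation:
Round 1 (k=13): L=42 R=178
Round 2 (k=48): L=178 R=77
Round 3 (k=12): L=77 R=17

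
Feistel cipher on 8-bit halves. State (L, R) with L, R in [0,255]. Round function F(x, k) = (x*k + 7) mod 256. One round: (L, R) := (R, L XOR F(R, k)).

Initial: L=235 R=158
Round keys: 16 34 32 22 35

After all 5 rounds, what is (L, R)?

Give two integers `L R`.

Answer: 184 4

Derivation:
Round 1 (k=16): L=158 R=12
Round 2 (k=34): L=12 R=1
Round 3 (k=32): L=1 R=43
Round 4 (k=22): L=43 R=184
Round 5 (k=35): L=184 R=4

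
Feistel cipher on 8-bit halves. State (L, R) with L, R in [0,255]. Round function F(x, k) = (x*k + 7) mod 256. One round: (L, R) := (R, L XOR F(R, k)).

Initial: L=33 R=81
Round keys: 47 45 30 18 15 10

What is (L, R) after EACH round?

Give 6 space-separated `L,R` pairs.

Answer: 81,199 199,83 83,6 6,32 32,225 225,241

Derivation:
Round 1 (k=47): L=81 R=199
Round 2 (k=45): L=199 R=83
Round 3 (k=30): L=83 R=6
Round 4 (k=18): L=6 R=32
Round 5 (k=15): L=32 R=225
Round 6 (k=10): L=225 R=241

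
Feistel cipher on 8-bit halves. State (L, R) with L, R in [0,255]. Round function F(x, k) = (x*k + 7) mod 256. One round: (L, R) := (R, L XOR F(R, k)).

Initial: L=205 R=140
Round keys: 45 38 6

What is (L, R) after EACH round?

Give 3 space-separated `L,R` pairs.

Round 1 (k=45): L=140 R=110
Round 2 (k=38): L=110 R=215
Round 3 (k=6): L=215 R=127

Answer: 140,110 110,215 215,127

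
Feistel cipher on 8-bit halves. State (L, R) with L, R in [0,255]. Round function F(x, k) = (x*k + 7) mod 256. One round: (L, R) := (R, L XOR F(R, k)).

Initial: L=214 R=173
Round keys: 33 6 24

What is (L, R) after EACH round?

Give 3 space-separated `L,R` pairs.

Round 1 (k=33): L=173 R=130
Round 2 (k=6): L=130 R=190
Round 3 (k=24): L=190 R=85

Answer: 173,130 130,190 190,85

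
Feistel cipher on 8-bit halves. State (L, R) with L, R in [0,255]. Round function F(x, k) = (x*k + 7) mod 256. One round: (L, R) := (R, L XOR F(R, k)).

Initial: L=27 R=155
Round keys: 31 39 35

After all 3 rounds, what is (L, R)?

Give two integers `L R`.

Answer: 83 183

Derivation:
Round 1 (k=31): L=155 R=215
Round 2 (k=39): L=215 R=83
Round 3 (k=35): L=83 R=183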